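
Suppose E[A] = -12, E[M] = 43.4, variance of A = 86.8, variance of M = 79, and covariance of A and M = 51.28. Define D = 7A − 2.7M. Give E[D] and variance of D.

E[D] = -201.18, variance of D = 2890.726

E[D] = 7·E[A] + (-2.7)·E[M] = 7·(-12) + (-2.7)·43.4 = -201.18.
variance of D = a²·variance of A + b²·variance of M + 2ab·covariance of A and M with a = 7, b = -2.7.
= 7²·86.8 + (-2.7)²·79 + 2·7·(-2.7)·51.28
= 4253.2 + 575.91 + (-1938.384) = 2890.726.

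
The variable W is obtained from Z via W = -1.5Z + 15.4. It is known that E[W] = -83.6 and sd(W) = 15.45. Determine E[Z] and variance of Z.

E[Z] = 66, variance of Z = 106.09

From W = -1.5Z + 15.4: E[W] = a·E[Z] + b, so E[Z] = (E[W] − b)/a = (-83.6 − 15.4)/(-1.5) = 66.
variance of W = 15.45² = 238.7025.
variance of W = a²·variance of Z, so variance of Z = 238.7025/(-1.5)² = 106.09.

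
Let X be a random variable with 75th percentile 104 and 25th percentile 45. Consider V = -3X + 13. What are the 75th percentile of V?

Since a = -3 < 0 the transformation is decreasing, reversing order: the 75th percentile of V corresponds to the 25th percentile of X.
So P_{75}(V) = a·P_{25}(X) + b = (-3)·45 + 13 = -122.

75th percentile of V = -122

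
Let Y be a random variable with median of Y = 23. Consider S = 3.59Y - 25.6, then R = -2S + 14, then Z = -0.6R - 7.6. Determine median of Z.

median of S = 3.59·23 + (-25.6) = 56.97.
median of R = (-2)·56.97 + 14 = -99.94.
median of Z = (-0.6)·(-99.94) + (-7.6) = 52.364.

median of Z = 52.364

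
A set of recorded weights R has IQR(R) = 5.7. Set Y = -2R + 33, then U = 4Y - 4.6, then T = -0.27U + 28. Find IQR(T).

IQR(T) = 12.312

IQR(Y) = |-2|·5.7 = 11.4.
IQR(U) = |4|·11.4 = 45.6.
IQR(T) = |-0.27|·45.6 = 12.312.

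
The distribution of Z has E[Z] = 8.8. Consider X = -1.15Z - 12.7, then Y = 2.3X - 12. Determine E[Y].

E[Y] = -64.486

E[X] = (-1.15)·8.8 + (-12.7) = -22.82.
E[Y] = 2.3·(-22.82) + (-12) = -64.486.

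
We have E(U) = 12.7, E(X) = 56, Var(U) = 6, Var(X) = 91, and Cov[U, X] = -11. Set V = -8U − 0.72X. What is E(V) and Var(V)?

E(V) = (-8)·E(U) + (-0.72)·E(X) = (-8)·12.7 + (-0.72)·56 = -141.92.
Var(V) = a²·Var(U) + b²·Var(X) + 2ab·Cov[U, X] with a = -8, b = -0.72.
= (-8)²·6 + (-0.72)²·91 + 2·(-8)·(-0.72)·(-11)
= 384 + 47.1744 + (-126.72) = 304.4544.

E(V) = -141.92, Var(V) = 304.4544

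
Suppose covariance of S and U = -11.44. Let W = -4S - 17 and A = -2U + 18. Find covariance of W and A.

covariance of W and A = -91.52

covariance of W and A = a·c·covariance of S and U = (-4)·(-2)·(-11.44) = -91.52. Additive constants drop out.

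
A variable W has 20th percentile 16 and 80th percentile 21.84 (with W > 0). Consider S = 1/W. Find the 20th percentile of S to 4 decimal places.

20th percentile of S = 0.0458

1/W is decreasing on W > 0, so percentile order reverses: P_{20}(S) uses P_{80}(W) = 21.84.
P_{20}(S) = 1/21.84 ≈ 0.0458.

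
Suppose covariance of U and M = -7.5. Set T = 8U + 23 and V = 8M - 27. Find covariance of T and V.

covariance of T and V = a·c·covariance of U and M = 8·8·(-7.5) = -480. Additive constants drop out.

covariance of T and V = -480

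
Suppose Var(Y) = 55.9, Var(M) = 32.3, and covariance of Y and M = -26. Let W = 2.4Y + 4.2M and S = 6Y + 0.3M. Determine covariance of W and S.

covariance of W and S = 171.738

By bilinearity, covariance of W and S = ac·Var(Y) + bd·Var(M) + (ad+bc)·covariance of Y and M, with a=2.4, b=4.2, c=6, d=0.3.
ac·Var(Y) = 2.4·6·55.9 = 804.96
bd·Var(M) = 4.2·0.3·32.3 = 40.698
(ad+bc)·covariance of Y and M = (25.92)·(-26) = -673.92
covariance of W and S = 804.96 + 40.698 + (-673.92) = 171.738.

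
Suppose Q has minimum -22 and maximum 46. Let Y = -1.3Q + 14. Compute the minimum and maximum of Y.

a = -1.3 < 0, so order reverses: min(Y) = a·max(Q)+b = (-1.3)·46 + 14 = -45.8; max(Y) = a·min(Q)+b = (-1.3)·(-22) + 14 = 42.6.

min(Y) = -45.8, max(Y) = 42.6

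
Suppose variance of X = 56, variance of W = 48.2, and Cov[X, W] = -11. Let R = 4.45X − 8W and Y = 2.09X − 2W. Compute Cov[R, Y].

Cov[R, Y] = 1573.848

By bilinearity, Cov[R, Y] = ac·variance of X + bd·variance of W + (ad+bc)·Cov[X, W], with a=4.45, b=-8, c=2.09, d=-2.
ac·variance of X = 4.45·2.09·56 = 520.828
bd·variance of W = (-8)·(-2)·48.2 = 771.2
(ad+bc)·Cov[X, W] = (-25.62)·(-11) = 281.82
Cov[R, Y] = 520.828 + 771.2 + 281.82 = 1573.848.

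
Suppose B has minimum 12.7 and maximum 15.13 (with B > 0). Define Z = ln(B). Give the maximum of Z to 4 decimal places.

ln(B) is increasing on this domain, so max(Z) comes from max(B) = 15.13: max(Z) = ln(15.13) ≈ 2.7167.

max(Z) = 2.7167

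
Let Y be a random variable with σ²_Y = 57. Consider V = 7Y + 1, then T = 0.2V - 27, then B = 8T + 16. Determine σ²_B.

σ²_V = 7²·57 = 2793.
σ²_T = 0.2²·2793 = 111.72.
σ²_B = 8²·111.72 = 7150.08.

σ²_B = 7150.08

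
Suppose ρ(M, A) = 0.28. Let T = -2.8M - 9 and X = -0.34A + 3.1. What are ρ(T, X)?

Linear rescalings preserve correlation up to sign; here the slopes -2.8 and -0.34 have the same sign, so ρ(T, X) = ρ(M, A) = 0.28.

ρ(T, X) = 0.28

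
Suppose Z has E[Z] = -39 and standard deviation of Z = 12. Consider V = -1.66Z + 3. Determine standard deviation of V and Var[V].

V = -1.66Z + 3 is linear with a = -1.66, b = 3.
standard deviation of V = |a|·standard deviation of Z = |-1.66|·12 = 19.92.
Var[Z] = 12² = 144.
Var[V] = a²·Var[Z] = (-1.66)²·144 = 396.8064 (the additive constant 3 does not affect variance).

standard deviation of V = 19.92, Var[V] = 396.8064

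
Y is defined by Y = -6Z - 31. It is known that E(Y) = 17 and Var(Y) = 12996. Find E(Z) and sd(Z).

E(Z) = -8, sd(Z) = 19

From Y = -6Z - 31: E(Y) = a·E(Z) + b, so E(Z) = (E(Y) − b)/a = (17 − (-31))/(-6) = -8.
sd(Y) = √12996 = 114.
sd(Y) = |a|·sd(Z), so sd(Z) = 114/|-6| = 19.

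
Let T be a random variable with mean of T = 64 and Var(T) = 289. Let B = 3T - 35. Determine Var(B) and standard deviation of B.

Var(B) = 2601, standard deviation of B = 51

B = 3T - 35 is linear with a = 3, b = -35.
Var(B) = a²·Var(T) = 3²·289 = 2601 (the additive constant -35 does not affect variance).
standard deviation of T = √289 = 17.
standard deviation of B = |a|·standard deviation of T = |3|·17 = 51.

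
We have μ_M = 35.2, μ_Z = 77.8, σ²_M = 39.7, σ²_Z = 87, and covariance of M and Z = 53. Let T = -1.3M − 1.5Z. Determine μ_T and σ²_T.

μ_T = -162.46, σ²_T = 469.543

μ_T = (-1.3)·μ_M + (-1.5)·μ_Z = (-1.3)·35.2 + (-1.5)·77.8 = -162.46.
σ²_T = a²·σ²_M + b²·σ²_Z + 2ab·covariance of M and Z with a = -1.3, b = -1.5.
= (-1.3)²·39.7 + (-1.5)²·87 + 2·(-1.3)·(-1.5)·53
= 67.093 + 195.75 + 206.7 = 469.543.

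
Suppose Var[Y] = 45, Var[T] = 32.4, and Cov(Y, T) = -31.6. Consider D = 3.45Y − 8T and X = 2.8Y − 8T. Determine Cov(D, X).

By bilinearity, Cov(D, X) = ac·Var[Y] + bd·Var[T] + (ad+bc)·Cov(Y, T), with a=3.45, b=-8, c=2.8, d=-8.
ac·Var[Y] = 3.45·2.8·45 = 434.7
bd·Var[T] = (-8)·(-8)·32.4 = 2073.6
(ad+bc)·Cov(Y, T) = (-50)·(-31.6) = 1580
Cov(D, X) = 434.7 + 2073.6 + 1580 = 4088.3.

Cov(D, X) = 4088.3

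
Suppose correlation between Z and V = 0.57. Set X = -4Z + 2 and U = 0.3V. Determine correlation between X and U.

correlation between X and U = -0.57

Linear rescalings preserve |correlation|; the slopes -4 and 0.3 have opposite signs, so the correlation flips sign: correlation between X and U = −correlation between Z and V = -0.57.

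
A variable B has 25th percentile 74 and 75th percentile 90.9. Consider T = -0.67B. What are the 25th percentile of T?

25th percentile of T = -60.903

Since a = -0.67 < 0 the transformation is decreasing, reversing order: the 25th percentile of T corresponds to the 75th percentile of B.
So P_{25}(T) = a·P_{75}(B) + b = (-0.67)·90.9 = -60.903.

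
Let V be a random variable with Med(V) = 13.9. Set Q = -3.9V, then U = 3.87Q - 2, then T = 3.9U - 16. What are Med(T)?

Med(Q) = (-3.9)·13.9 = -54.21.
Med(U) = 3.87·(-54.21) + (-2) = -211.7927.
Med(T) = 3.9·(-211.7927) + (-16) = -841.99153.

Med(T) = -841.99153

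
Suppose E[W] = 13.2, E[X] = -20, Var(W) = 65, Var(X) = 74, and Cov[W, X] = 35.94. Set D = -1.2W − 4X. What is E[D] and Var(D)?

E[D] = 64.16, Var(D) = 1622.624

E[D] = (-1.2)·E[W] + (-4)·E[X] = (-1.2)·13.2 + (-4)·(-20) = 64.16.
Var(D) = a²·Var(W) + b²·Var(X) + 2ab·Cov[W, X] with a = -1.2, b = -4.
= (-1.2)²·65 + (-4)²·74 + 2·(-1.2)·(-4)·35.94
= 93.6 + 1184 + 345.024 = 1622.624.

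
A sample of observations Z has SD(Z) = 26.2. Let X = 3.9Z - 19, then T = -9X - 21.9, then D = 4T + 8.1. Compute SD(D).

SD(D) = 3678.48

SD(X) = |3.9|·26.2 = 102.18.
SD(T) = |-9|·102.18 = 919.62.
SD(D) = |4|·919.62 = 3678.48.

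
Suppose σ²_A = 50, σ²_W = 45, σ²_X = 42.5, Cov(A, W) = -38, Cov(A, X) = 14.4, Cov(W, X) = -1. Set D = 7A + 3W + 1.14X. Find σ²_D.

σ²_D = 1537.217

σ²_D = a²·σ²_A + b²·σ²_W + c²·σ²_X + 2ab·Cov(A, W) + 2ac·Cov(A, X) + 2bc·Cov(W, X), with a = 7, b = 3, c = 1.14.
= 2450 + 405 + 55.233 + (-1596) + 229.824 + (-6.84)
= 1537.217.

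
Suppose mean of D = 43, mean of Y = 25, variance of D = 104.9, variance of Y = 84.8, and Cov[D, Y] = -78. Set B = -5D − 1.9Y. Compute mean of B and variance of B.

mean of B = -262.5, variance of B = 1446.628

mean of B = (-5)·mean of D + (-1.9)·mean of Y = (-5)·43 + (-1.9)·25 = -262.5.
variance of B = a²·variance of D + b²·variance of Y + 2ab·Cov[D, Y] with a = -5, b = -1.9.
= (-5)²·104.9 + (-1.9)²·84.8 + 2·(-5)·(-1.9)·(-78)
= 2622.5 + 306.128 + (-1482) = 1446.628.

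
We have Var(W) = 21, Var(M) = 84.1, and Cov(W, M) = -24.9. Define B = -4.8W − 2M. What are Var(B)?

Var(B) = a²·Var(W) + b²·Var(M) + 2ab·Cov(W, M) with a = -4.8, b = -2.
= (-4.8)²·21 + (-2)²·84.1 + 2·(-4.8)·(-2)·(-24.9)
= 483.84 + 336.4 + (-478.08) = 342.16.

Var(B) = 342.16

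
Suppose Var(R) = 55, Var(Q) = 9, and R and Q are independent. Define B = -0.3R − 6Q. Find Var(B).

Var(B) = a²·Var(R) + b²·Var(Q) + 2ab·Cov[R, Q] with a = -0.3, b = -6.
Independence gives Cov[R, Q] = 0.
= (-0.3)²·55 + (-6)²·9 + 2·(-0.3)·(-6)·0
= 4.95 + 324 + 0 = 328.95.

Var(B) = 328.95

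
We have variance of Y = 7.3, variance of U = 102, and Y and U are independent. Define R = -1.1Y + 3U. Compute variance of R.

variance of R = a²·variance of Y + b²·variance of U + 2ab·covariance of Y and U with a = -1.1, b = 3.
Independence gives covariance of Y and U = 0.
= (-1.1)²·7.3 + 3²·102 + 2·(-1.1)·3·0
= 8.833 + 918 + 0 = 926.833.

variance of R = 926.833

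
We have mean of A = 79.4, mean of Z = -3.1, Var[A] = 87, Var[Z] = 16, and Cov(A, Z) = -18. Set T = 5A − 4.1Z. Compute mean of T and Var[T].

mean of T = 409.71, Var[T] = 3181.96

mean of T = 5·mean of A + (-4.1)·mean of Z = 5·79.4 + (-4.1)·(-3.1) = 409.71.
Var[T] = a²·Var[A] + b²·Var[Z] + 2ab·Cov(A, Z) with a = 5, b = -4.1.
= 5²·87 + (-4.1)²·16 + 2·5·(-4.1)·(-18)
= 2175 + 268.96 + 738 = 3181.96.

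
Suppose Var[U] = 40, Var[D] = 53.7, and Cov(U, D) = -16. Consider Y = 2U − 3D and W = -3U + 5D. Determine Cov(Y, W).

By bilinearity, Cov(Y, W) = ac·Var[U] + bd·Var[D] + (ad+bc)·Cov(U, D), with a=2, b=-3, c=-3, d=5.
ac·Var[U] = 2·(-3)·40 = -240
bd·Var[D] = (-3)·5·53.7 = -805.5
(ad+bc)·Cov(U, D) = (19)·(-16) = -304
Cov(Y, W) = -240 + (-805.5) + (-304) = -1349.5.

Cov(Y, W) = -1349.5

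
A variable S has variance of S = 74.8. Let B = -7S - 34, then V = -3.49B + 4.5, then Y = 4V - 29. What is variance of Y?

variance of Y = 714280.04032

variance of B = (-7)²·74.8 = 3665.2.
variance of V = (-3.49)²·3665.2 = 44642.50252.
variance of Y = 4²·44642.50252 = 714280.04032.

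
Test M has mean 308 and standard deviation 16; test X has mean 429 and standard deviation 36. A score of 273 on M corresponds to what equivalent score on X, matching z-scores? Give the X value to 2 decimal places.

X = 350.25

z = (273 − 308)/16 = -2.1875.
X = 429 + z·36 = 429 + (273 − 308)·36/16 = 350.25.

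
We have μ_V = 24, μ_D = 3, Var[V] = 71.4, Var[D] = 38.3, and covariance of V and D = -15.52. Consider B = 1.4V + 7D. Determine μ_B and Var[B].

μ_B = 54.6, Var[B] = 1712.452

μ_B = 1.4·μ_V + 7·μ_D = 1.4·24 + 7·3 = 54.6.
Var[B] = a²·Var[V] + b²·Var[D] + 2ab·covariance of V and D with a = 1.4, b = 7.
= 1.4²·71.4 + 7²·38.3 + 2·1.4·7·(-15.52)
= 139.944 + 1876.7 + (-304.192) = 1712.452.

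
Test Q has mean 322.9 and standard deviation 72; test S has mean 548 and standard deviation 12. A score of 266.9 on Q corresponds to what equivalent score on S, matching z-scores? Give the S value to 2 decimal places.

z = (266.9 − 322.9)/72 ≈ -0.7778.
S = 548 + z·12 = 548 + (266.9 − 322.9)·12/72 ≈ 538.67.

S = 538.67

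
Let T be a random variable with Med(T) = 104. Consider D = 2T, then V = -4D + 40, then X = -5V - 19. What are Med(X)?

Med(D) = 2·104 = 208.
Med(V) = (-4)·208 + 40 = -792.
Med(X) = (-5)·(-792) + (-19) = 3941.

Med(X) = 3941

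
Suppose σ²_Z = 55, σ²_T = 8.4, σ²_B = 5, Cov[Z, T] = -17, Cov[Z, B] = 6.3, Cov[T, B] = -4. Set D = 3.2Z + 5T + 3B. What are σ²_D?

σ²_D = 275.16

σ²_D = a²·σ²_Z + b²·σ²_T + c²·σ²_B + 2ab·Cov[Z, T] + 2ac·Cov[Z, B] + 2bc·Cov[T, B], with a = 3.2, b = 5, c = 3.
= 563.2 + 210 + 45 + (-544) + 120.96 + (-120)
= 275.16.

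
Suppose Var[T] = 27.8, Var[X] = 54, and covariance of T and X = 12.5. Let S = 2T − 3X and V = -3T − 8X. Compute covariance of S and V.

covariance of S and V = 1041.7

By bilinearity, covariance of S and V = ac·Var[T] + bd·Var[X] + (ad+bc)·covariance of T and X, with a=2, b=-3, c=-3, d=-8.
ac·Var[T] = 2·(-3)·27.8 = -166.8
bd·Var[X] = (-3)·(-8)·54 = 1296
(ad+bc)·covariance of T and X = (-7)·12.5 = -87.5
covariance of S and V = -166.8 + 1296 + (-87.5) = 1041.7.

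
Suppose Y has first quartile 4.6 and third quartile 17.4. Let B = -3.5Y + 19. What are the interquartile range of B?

IQR(B) = 44.8

IQR of Y = Q3 − Q1 = 17.4 − 4.6 = 12.8.
Under B = aY + b, IQR(B) = |a|·IQR(Y) = |-3.5|·12.8 = 44.8 (shifts cancel; spread scales by |a|).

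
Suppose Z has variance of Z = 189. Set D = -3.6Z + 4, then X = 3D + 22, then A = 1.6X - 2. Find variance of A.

variance of D = (-3.6)²·189 = 2449.44.
variance of X = 3²·2449.44 = 22044.96.
variance of A = 1.6²·22044.96 = 56435.0976.

variance of A = 56435.0976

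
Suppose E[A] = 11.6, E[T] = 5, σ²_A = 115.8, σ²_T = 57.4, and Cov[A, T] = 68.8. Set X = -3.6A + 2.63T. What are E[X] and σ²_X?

E[X] = -28.61, σ²_X = 595.00126

E[X] = (-3.6)·E[A] + 2.63·E[T] = (-3.6)·11.6 + 2.63·5 = -28.61.
σ²_X = a²·σ²_A + b²·σ²_T + 2ab·Cov[A, T] with a = -3.6, b = 2.63.
= (-3.6)²·115.8 + 2.63²·57.4 + 2·(-3.6)·2.63·68.8
= 1500.768 + 397.03006 + (-1302.7968) = 595.00126.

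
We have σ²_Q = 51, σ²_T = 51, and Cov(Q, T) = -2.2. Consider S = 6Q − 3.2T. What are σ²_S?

σ²_S = 2442.72

σ²_S = a²·σ²_Q + b²·σ²_T + 2ab·Cov(Q, T) with a = 6, b = -3.2.
= 6²·51 + (-3.2)²·51 + 2·6·(-3.2)·(-2.2)
= 1836 + 522.24 + 84.48 = 2442.72.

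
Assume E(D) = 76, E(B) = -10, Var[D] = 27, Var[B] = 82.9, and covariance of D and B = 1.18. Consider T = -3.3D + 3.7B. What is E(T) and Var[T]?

E(T) = (-3.3)·E(D) + 3.7·E(B) = (-3.3)·76 + 3.7·(-10) = -287.8.
Var[T] = a²·Var[D] + b²·Var[B] + 2ab·covariance of D and B with a = -3.3, b = 3.7.
= (-3.3)²·27 + 3.7²·82.9 + 2·(-3.3)·3.7·1.18
= 294.03 + 1134.901 + (-28.8156) = 1400.1154.

E(T) = -287.8, Var[T] = 1400.1154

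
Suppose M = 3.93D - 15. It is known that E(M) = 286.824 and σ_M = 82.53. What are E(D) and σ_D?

From M = 3.93D - 15: E(M) = a·E(D) + b, so E(D) = (E(M) − b)/a = (286.824 − (-15))/3.93 = 76.8.
σ_M = |a|·σ_D, so σ_D = 82.53/|3.93| = 21.

E(D) = 76.8, σ_D = 21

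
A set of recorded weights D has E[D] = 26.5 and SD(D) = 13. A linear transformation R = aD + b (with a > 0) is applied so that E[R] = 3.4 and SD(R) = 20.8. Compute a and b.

a = 1.6, b = -39

SD(R) = a·SD(D) (a > 0), so a = 20.8/13 = 1.6.
E[R] = a·E[D] + b, so b = 3.4 − 1.6·26.5 = -39.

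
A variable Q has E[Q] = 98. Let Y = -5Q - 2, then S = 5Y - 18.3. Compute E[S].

E[Y] = (-5)·98 + (-2) = -492.
E[S] = 5·(-492) + (-18.3) = -2478.3.

E[S] = -2478.3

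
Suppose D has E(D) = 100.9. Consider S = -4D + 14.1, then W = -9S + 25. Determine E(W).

E(W) = 3530.5

E(S) = (-4)·100.9 + 14.1 = -389.5.
E(W) = (-9)·(-389.5) + 25 = 3530.5.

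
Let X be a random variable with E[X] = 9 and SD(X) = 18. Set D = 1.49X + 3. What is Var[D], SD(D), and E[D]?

D = 1.49X + 3 is linear with a = 1.49, b = 3.
Var[X] = 18² = 324.
Var[D] = a²·Var[X] = 1.49²·324 = 719.3124 (the additive constant 3 does not affect variance).
SD(D) = |a|·SD(X) = |1.49|·18 = 26.82.
E[D] = a·E[X] + b = 1.49·9 + 3 = 16.41.

Var[D] = 719.3124, SD(D) = 26.82, E[D] = 16.41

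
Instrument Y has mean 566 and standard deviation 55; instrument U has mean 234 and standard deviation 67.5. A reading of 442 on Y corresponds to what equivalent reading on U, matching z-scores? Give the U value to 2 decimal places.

z = (442 − 566)/55 ≈ -2.2545.
U = 234 + z·67.5 = 234 + (442 − 566)·67.5/55 ≈ 81.82.

U = 81.82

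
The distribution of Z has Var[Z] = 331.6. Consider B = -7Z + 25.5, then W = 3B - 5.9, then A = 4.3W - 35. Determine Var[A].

Var[B] = (-7)²·331.6 = 16248.4.
Var[W] = 3²·16248.4 = 146235.6.
Var[A] = 4.3²·146235.6 = 2703896.244.

Var[A] = 2703896.244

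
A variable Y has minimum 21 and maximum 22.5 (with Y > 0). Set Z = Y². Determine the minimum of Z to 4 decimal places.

min(Z) = 441

Y² is increasing on this domain, so min(Z) comes from min(Y) = 21: min(Z) = square(21) = 441.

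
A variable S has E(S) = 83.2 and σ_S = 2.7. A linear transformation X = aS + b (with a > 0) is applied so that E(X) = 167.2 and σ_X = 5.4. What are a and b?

a = 2, b = 0.8

σ_X = a·σ_S (a > 0), so a = 5.4/2.7 = 2.
E(X) = a·E(S) + b, so b = 167.2 − 2·83.2 = 0.8.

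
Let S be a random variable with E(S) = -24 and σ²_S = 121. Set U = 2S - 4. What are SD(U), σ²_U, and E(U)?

SD(U) = 22, σ²_U = 484, E(U) = -52

U = 2S - 4 is linear with a = 2, b = -4.
SD(S) = √121 = 11.
SD(U) = |a|·SD(S) = |2|·11 = 22.
σ²_U = a²·σ²_S = 2²·121 = 484 (the additive constant -4 does not affect variance).
E(U) = a·E(S) + b = 2·(-24) + (-4) = -52.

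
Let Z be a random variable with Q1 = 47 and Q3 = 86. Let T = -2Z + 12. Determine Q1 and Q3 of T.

a = -2 < 0 reverses order: Q1(T) comes from Q3(Z), Q3(T) from Q1(Z).
Q1(T) = (-2)·86 + 12 = -160; Q3(T) = (-2)·47 + 12 = -82.

Q1(T) = -160, Q3(T) = -82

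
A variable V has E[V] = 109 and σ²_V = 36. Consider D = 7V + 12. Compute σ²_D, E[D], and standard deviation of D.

σ²_D = 1764, E[D] = 775, standard deviation of D = 42

D = 7V + 12 is linear with a = 7, b = 12.
σ²_D = a²·σ²_V = 7²·36 = 1764 (the additive constant 12 does not affect variance).
E[D] = a·E[V] + b = 7·109 + 12 = 775.
standard deviation of V = √36 = 6.
standard deviation of D = |a|·standard deviation of V = |7|·6 = 42.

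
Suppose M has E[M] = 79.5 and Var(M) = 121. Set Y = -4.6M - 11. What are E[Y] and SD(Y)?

Y = -4.6M - 11 is linear with a = -4.6, b = -11.
E[Y] = a·E[M] + b = (-4.6)·79.5 + (-11) = -376.7.
SD(M) = √121 = 11.
SD(Y) = |a|·SD(M) = |-4.6|·11 = 50.6.

E[Y] = -376.7, SD(Y) = 50.6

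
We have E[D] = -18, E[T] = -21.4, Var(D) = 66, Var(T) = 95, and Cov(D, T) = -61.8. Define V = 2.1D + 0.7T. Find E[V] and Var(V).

E[V] = 2.1·E[D] + 0.7·E[T] = 2.1·(-18) + 0.7·(-21.4) = -52.78.
Var(V) = a²·Var(D) + b²·Var(T) + 2ab·Cov(D, T) with a = 2.1, b = 0.7.
= 2.1²·66 + 0.7²·95 + 2·2.1·0.7·(-61.8)
= 291.06 + 46.55 + (-181.692) = 155.918.

E[V] = -52.78, Var(V) = 155.918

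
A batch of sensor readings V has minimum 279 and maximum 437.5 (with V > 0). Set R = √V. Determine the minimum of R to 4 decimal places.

√V is increasing on this domain, so min(R) comes from min(V) = 279: min(R) = √(279) ≈ 16.7033.

min(R) = 16.7033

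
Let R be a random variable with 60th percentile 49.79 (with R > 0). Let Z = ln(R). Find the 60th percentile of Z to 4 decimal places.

ln(R) is increasing, so P_{60}(Z) = g(P_{60}(R)) ≈ 3.9078.

60th percentile of Z = 3.9078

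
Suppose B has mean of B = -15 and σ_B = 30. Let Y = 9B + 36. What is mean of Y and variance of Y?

mean of Y = -99, variance of Y = 72900

Y = 9B + 36 is linear with a = 9, b = 36.
mean of Y = a·mean of B + b = 9·(-15) + 36 = -99.
variance of B = 30² = 900.
variance of Y = a²·variance of B = 9²·900 = 72900 (the additive constant 36 does not affect variance).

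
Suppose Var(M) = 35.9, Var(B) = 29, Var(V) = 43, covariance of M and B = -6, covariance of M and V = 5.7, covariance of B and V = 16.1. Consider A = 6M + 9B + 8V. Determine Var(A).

Var(A) = 8611

Var(A) = a²·Var(M) + b²·Var(B) + c²·Var(V) + 2ab·covariance of M and B + 2ac·covariance of M and V + 2bc·covariance of B and V, with a = 6, b = 9, c = 8.
= 1292.4 + 2349 + 2752 + (-648) + 547.2 + 2318.4
= 8611.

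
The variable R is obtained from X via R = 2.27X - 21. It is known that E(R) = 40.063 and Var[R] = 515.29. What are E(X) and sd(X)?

E(X) = 26.9, sd(X) = 10

From R = 2.27X - 21: E(R) = a·E(X) + b, so E(X) = (E(R) − b)/a = (40.063 − (-21))/2.27 = 26.9.
sd(R) = √515.29 = 22.7.
sd(R) = |a|·sd(X), so sd(X) = 22.7/|2.27| = 10.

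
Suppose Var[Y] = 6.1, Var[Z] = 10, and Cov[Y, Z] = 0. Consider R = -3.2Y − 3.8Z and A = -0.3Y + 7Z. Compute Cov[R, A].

Cov[R, A] = -260.144

By bilinearity, Cov[R, A] = ac·Var[Y] + bd·Var[Z] + (ad+bc)·Cov[Y, Z], with a=-3.2, b=-3.8, c=-0.3, d=7.
ac·Var[Y] = (-3.2)·(-0.3)·6.1 = 5.856
bd·Var[Z] = (-3.8)·7·10 = -266
(ad+bc)·Cov[Y, Z] = (-21.26)·0 = 0
Cov[R, A] = 5.856 + (-266) + 0 = -260.144.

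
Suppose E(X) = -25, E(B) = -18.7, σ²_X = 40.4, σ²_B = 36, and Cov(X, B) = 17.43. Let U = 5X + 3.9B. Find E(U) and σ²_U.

E(U) = -197.93, σ²_U = 2237.33

E(U) = 5·E(X) + 3.9·E(B) = 5·(-25) + 3.9·(-18.7) = -197.93.
σ²_U = a²·σ²_X + b²·σ²_B + 2ab·Cov(X, B) with a = 5, b = 3.9.
= 5²·40.4 + 3.9²·36 + 2·5·3.9·17.43
= 1010 + 547.56 + 679.77 = 2237.33.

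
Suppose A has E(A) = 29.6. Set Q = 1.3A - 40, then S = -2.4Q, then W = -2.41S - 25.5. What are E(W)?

E(W) = -34.29168

E(Q) = 1.3·29.6 + (-40) = -1.52.
E(S) = (-2.4)·(-1.52) = 3.648.
E(W) = (-2.41)·3.648 + (-25.5) = -34.29168.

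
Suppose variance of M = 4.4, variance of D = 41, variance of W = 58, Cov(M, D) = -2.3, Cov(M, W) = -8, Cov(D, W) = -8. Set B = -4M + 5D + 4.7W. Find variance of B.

variance of B = 2393.42

variance of B = a²·variance of M + b²·variance of D + c²·variance of W + 2ab·Cov(M, D) + 2ac·Cov(M, W) + 2bc·Cov(D, W), with a = -4, b = 5, c = 4.7.
= 70.4 + 1025 + 1281.22 + 92 + 300.8 + (-376)
= 2393.42.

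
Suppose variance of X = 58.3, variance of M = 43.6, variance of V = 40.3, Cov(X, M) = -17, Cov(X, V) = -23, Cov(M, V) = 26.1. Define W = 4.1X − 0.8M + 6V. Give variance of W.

variance of W = a²·variance of X + b²·variance of M + c²·variance of V + 2ab·Cov(X, M) + 2ac·Cov(X, V) + 2bc·Cov(M, V), with a = 4.1, b = -0.8, c = 6.
= 980.023 + 27.904 + 1450.8 + 111.52 + (-1131.6) + (-250.56)
= 1188.087.

variance of W = 1188.087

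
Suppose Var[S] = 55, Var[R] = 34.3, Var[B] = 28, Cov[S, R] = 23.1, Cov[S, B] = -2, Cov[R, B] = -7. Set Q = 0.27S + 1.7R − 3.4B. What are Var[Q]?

Var[Q] = 532.6143

Var[Q] = a²·Var[S] + b²·Var[R] + c²·Var[B] + 2ab·Cov[S, R] + 2ac·Cov[S, B] + 2bc·Cov[R, B], with a = 0.27, b = 1.7, c = -3.4.
= 4.0095 + 99.127 + 323.68 + 21.2058 + 3.672 + 80.92
= 532.6143.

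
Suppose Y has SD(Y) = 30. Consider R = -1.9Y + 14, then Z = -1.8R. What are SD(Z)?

SD(R) = |-1.9|·30 = 57.
SD(Z) = |-1.8|·57 = 102.6.

SD(Z) = 102.6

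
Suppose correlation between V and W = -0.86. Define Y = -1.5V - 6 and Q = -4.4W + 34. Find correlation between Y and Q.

correlation between Y and Q = -0.86

Linear rescalings preserve correlation up to sign; here the slopes -1.5 and -4.4 have the same sign, so correlation between Y and Q = correlation between V and W = -0.86.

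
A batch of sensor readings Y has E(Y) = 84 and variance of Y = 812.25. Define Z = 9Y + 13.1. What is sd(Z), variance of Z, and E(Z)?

Z = 9Y + 13.1 is linear with a = 9, b = 13.1.
sd(Y) = √812.25 = 28.5.
sd(Z) = |a|·sd(Y) = |9|·28.5 = 256.5.
variance of Z = a²·variance of Y = 9²·812.25 = 65792.25 (the additive constant 13.1 does not affect variance).
E(Z) = a·E(Y) + b = 9·84 + 13.1 = 769.1.

sd(Z) = 256.5, variance of Z = 65792.25, E(Z) = 769.1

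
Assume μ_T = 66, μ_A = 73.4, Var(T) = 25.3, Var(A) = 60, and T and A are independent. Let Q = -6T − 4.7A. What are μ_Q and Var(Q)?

μ_Q = (-6)·μ_T + (-4.7)·μ_A = (-6)·66 + (-4.7)·73.4 = -740.98.
Var(Q) = a²·Var(T) + b²·Var(A) + 2ab·Cov[T, A] with a = -6, b = -4.7.
Independence gives Cov[T, A] = 0.
= (-6)²·25.3 + (-4.7)²·60 + 2·(-6)·(-4.7)·0
= 910.8 + 1325.4 + 0 = 2236.2.

μ_Q = -740.98, Var(Q) = 2236.2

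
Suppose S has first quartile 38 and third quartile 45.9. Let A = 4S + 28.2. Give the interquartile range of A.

IQR of S = Q3 − Q1 = 45.9 − 38 = 7.9.
Under A = aS + b, IQR(A) = |a|·IQR(S) = |4|·7.9 = 31.6 (shifts cancel; spread scales by |a|).

IQR(A) = 31.6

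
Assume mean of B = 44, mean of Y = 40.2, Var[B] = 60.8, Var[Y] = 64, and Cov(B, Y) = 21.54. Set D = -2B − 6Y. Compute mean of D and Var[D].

mean of D = (-2)·mean of B + (-6)·mean of Y = (-2)·44 + (-6)·40.2 = -329.2.
Var[D] = a²·Var[B] + b²·Var[Y] + 2ab·Cov(B, Y) with a = -2, b = -6.
= (-2)²·60.8 + (-6)²·64 + 2·(-2)·(-6)·21.54
= 243.2 + 2304 + 516.96 = 3064.16.

mean of D = -329.2, Var[D] = 3064.16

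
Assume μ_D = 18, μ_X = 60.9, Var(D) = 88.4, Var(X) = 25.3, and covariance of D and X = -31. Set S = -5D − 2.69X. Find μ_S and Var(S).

μ_S = (-5)·μ_D + (-2.69)·μ_X = (-5)·18 + (-2.69)·60.9 = -253.821.
Var(S) = a²·Var(D) + b²·Var(X) + 2ab·covariance of D and X with a = -5, b = -2.69.
= (-5)²·88.4 + (-2.69)²·25.3 + 2·(-5)·(-2.69)·(-31)
= 2210 + 183.07333 + (-833.9) = 1559.17333.

μ_S = -253.821, Var(S) = 1559.17333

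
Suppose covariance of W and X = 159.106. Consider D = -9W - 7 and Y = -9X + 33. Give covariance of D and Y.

covariance of D and Y = 12887.586

covariance of D and Y = a·c·covariance of W and X = (-9)·(-9)·159.106 = 12887.586. Additive constants drop out.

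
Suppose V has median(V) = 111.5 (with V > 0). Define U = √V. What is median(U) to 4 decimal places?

median(U) = 10.5594

√V is monotone on this domain, so median(U) = √(111.5) ≈ 10.5594.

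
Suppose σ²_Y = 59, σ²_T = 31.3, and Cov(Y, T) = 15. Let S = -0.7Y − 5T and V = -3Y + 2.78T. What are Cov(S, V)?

Cov(S, V) = -115.36

By bilinearity, Cov(S, V) = ac·σ²_Y + bd·σ²_T + (ad+bc)·Cov(Y, T), with a=-0.7, b=-5, c=-3, d=2.78.
ac·σ²_Y = (-0.7)·(-3)·59 = 123.9
bd·σ²_T = (-5)·2.78·31.3 = -435.07
(ad+bc)·Cov(Y, T) = (13.054)·15 = 195.81
Cov(S, V) = 123.9 + (-435.07) + 195.81 = -115.36.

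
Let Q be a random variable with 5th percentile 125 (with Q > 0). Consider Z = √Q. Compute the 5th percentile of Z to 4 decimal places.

√Q is increasing, so P_{5}(Z) = g(P_{5}(Q)) ≈ 11.1803.

5th percentile of Z = 11.1803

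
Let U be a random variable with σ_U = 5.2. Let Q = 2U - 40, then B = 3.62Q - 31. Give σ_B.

σ_B = 37.648

σ_Q = |2|·5.2 = 10.4.
σ_B = |3.62|·10.4 = 37.648.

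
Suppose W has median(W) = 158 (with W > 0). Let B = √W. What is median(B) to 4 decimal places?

median(B) = 12.5698

√W is monotone on this domain, so median(B) = √(158) ≈ 12.5698.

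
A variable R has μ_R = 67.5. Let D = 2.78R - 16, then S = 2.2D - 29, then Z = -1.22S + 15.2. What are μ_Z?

μ_D = 2.78·67.5 + (-16) = 171.65.
μ_S = 2.2·171.65 + (-29) = 348.63.
μ_Z = (-1.22)·348.63 + 15.2 = -410.1286.

μ_Z = -410.1286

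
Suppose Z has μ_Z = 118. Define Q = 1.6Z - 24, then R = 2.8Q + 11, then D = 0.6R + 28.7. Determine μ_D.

μ_D = 312.164

μ_Q = 1.6·118 + (-24) = 164.8.
μ_R = 2.8·164.8 + 11 = 472.44.
μ_D = 0.6·472.44 + 28.7 = 312.164.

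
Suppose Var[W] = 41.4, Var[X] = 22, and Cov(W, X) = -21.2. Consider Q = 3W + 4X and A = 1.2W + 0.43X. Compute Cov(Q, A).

By bilinearity, Cov(Q, A) = ac·Var[W] + bd·Var[X] + (ad+bc)·Cov(W, X), with a=3, b=4, c=1.2, d=0.43.
ac·Var[W] = 3·1.2·41.4 = 149.04
bd·Var[X] = 4·0.43·22 = 37.84
(ad+bc)·Cov(W, X) = (6.09)·(-21.2) = -129.108
Cov(Q, A) = 149.04 + 37.84 + (-129.108) = 57.772.

Cov(Q, A) = 57.772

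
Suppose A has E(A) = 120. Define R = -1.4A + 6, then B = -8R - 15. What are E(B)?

E(B) = 1281

E(R) = (-1.4)·120 + 6 = -162.
E(B) = (-8)·(-162) + (-15) = 1281.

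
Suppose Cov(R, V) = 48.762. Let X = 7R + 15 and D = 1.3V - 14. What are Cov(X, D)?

Cov(X, D) = 443.7342

Cov(X, D) = a·c·Cov(R, V) = 7·1.3·48.762 = 443.7342. Additive constants drop out.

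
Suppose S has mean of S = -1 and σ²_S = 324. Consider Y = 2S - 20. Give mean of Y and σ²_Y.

Y = 2S - 20 is linear with a = 2, b = -20.
mean of Y = a·mean of S + b = 2·(-1) + (-20) = -22.
σ²_Y = a²·σ²_S = 2²·324 = 1296 (the additive constant -20 does not affect variance).

mean of Y = -22, σ²_Y = 1296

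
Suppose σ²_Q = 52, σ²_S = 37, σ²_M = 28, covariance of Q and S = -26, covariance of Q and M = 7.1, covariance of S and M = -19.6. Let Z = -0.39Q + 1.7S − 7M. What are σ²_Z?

σ²_Z = 2026.5612

σ²_Z = a²·σ²_Q + b²·σ²_S + c²·σ²_M + 2ab·covariance of Q and S + 2ac·covariance of Q and M + 2bc·covariance of S and M, with a = -0.39, b = 1.7, c = -7.
= 7.9092 + 106.93 + 1372 + 34.476 + 38.766 + 466.48
= 2026.5612.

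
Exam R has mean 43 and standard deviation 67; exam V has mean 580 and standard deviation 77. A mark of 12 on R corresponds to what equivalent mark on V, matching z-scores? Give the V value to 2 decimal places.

V = 544.37

z = (12 − 43)/67 ≈ -0.4627.
V = 580 + z·77 = 580 + (12 − 43)·77/67 ≈ 544.37.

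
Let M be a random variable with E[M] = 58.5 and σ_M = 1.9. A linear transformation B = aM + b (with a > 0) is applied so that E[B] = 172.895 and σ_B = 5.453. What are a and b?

σ_B = a·σ_M (a > 0), so a = 5.453/1.9 = 2.87.
E[B] = a·E[M] + b, so b = 172.895 − 2.87·58.5 = 5.

a = 2.87, b = 5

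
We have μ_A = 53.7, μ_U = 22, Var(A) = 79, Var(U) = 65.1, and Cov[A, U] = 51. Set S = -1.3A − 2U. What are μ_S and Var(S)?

μ_S = (-1.3)·μ_A + (-2)·μ_U = (-1.3)·53.7 + (-2)·22 = -113.81.
Var(S) = a²·Var(A) + b²·Var(U) + 2ab·Cov[A, U] with a = -1.3, b = -2.
= (-1.3)²·79 + (-2)²·65.1 + 2·(-1.3)·(-2)·51
= 133.51 + 260.4 + 265.2 = 659.11.

μ_S = -113.81, Var(S) = 659.11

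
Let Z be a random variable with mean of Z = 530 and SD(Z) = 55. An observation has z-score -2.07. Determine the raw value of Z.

Z = mean of Z + z·SD(Z) = 530 + (-2.07)·55 = 416.15.

Z = 416.15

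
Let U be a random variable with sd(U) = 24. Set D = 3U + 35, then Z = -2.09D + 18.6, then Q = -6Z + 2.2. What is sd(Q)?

sd(Q) = 902.88

sd(D) = |3|·24 = 72.
sd(Z) = |-2.09|·72 = 150.48.
sd(Q) = |-6|·150.48 = 902.88.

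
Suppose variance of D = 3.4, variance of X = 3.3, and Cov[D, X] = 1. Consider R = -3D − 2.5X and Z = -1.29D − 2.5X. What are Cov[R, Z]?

By bilinearity, Cov[R, Z] = ac·variance of D + bd·variance of X + (ad+bc)·Cov[D, X], with a=-3, b=-2.5, c=-1.29, d=-2.5.
ac·variance of D = (-3)·(-1.29)·3.4 = 13.158
bd·variance of X = (-2.5)·(-2.5)·3.3 = 20.625
(ad+bc)·Cov[D, X] = (10.725)·1 = 10.725
Cov[R, Z] = 13.158 + 20.625 + 10.725 = 44.508.

Cov[R, Z] = 44.508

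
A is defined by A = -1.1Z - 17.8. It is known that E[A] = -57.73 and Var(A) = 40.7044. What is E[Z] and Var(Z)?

From A = -1.1Z - 17.8: E[A] = a·E[Z] + b, so E[Z] = (E[A] − b)/a = (-57.73 − (-17.8))/(-1.1) = 36.3.
Var(A) = a²·Var(Z), so Var(Z) = 40.7044/(-1.1)² = 33.64.

E[Z] = 36.3, Var(Z) = 33.64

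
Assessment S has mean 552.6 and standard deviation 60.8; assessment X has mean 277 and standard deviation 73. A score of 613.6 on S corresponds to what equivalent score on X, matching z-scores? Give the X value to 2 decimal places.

z = (613.6 − 552.6)/60.8 ≈ 1.0033.
X = 277 + z·73 = 277 + (613.6 − 552.6)·73/60.8 ≈ 350.24.

X = 350.24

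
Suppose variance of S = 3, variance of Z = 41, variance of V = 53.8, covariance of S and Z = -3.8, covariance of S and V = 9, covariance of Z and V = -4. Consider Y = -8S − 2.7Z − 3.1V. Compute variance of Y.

variance of Y = a²·variance of S + b²·variance of Z + c²·variance of V + 2ab·covariance of S and Z + 2ac·covariance of S and V + 2bc·covariance of Z and V, with a = -8, b = -2.7, c = -3.1.
= 192 + 298.89 + 517.018 + (-164.16) + 446.4 + (-66.96)
= 1223.188.

variance of Y = 1223.188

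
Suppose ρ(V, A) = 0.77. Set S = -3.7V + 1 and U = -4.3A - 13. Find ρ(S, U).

Linear rescalings preserve correlation up to sign; here the slopes -3.7 and -4.3 have the same sign, so ρ(S, U) = ρ(V, A) = 0.77.

ρ(S, U) = 0.77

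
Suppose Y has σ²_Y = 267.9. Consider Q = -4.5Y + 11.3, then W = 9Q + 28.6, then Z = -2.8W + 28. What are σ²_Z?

σ²_Q = (-4.5)²·267.9 = 5424.975.
σ²_W = 9²·5424.975 = 439422.975.
σ²_Z = (-2.8)²·439422.975 = 3445076.124.

σ²_Z = 3445076.124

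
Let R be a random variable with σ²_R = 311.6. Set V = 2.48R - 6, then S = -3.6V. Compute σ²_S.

σ²_V = 2.48²·311.6 = 1916.46464.
σ²_S = (-3.6)²·1916.46464 = 24837.3817344.

σ²_S = 24837.3817344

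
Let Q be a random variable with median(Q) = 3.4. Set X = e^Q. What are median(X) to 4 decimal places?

median(X) = 29.9641

e^Q is monotone on this domain, so median(X) = exp(3.4) ≈ 29.9641.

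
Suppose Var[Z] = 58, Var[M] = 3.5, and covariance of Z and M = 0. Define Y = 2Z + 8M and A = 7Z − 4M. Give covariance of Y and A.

covariance of Y and A = 700

By bilinearity, covariance of Y and A = ac·Var[Z] + bd·Var[M] + (ad+bc)·covariance of Z and M, with a=2, b=8, c=7, d=-4.
ac·Var[Z] = 2·7·58 = 812
bd·Var[M] = 8·(-4)·3.5 = -112
(ad+bc)·covariance of Z and M = (48)·0 = 0
covariance of Y and A = 812 + (-112) + 0 = 700.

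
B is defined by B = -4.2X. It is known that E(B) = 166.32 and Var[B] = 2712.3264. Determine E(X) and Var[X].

From B = -4.2X: E(B) = a·E(X) + b, so E(X) = (E(B) − b)/a = (166.32 − 0)/(-4.2) = -39.6.
Var[B] = a²·Var[X], so Var[X] = 2712.3264/(-4.2)² = 153.76.

E(X) = -39.6, Var[X] = 153.76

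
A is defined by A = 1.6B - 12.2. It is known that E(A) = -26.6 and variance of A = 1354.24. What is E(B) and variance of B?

E(B) = -9, variance of B = 529

From A = 1.6B - 12.2: E(A) = a·E(B) + b, so E(B) = (E(A) − b)/a = (-26.6 − (-12.2))/1.6 = -9.
variance of A = a²·variance of B, so variance of B = 1354.24/1.6² = 529.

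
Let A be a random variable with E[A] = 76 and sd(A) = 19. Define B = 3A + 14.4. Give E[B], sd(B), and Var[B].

B = 3A + 14.4 is linear with a = 3, b = 14.4.
E[B] = a·E[A] + b = 3·76 + 14.4 = 242.4.
sd(B) = |a|·sd(A) = |3|·19 = 57.
Var[A] = 19² = 361.
Var[B] = a²·Var[A] = 3²·361 = 3249 (the additive constant 14.4 does not affect variance).

E[B] = 242.4, sd(B) = 57, Var[B] = 3249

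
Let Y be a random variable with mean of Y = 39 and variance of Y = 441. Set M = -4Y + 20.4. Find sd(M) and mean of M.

M = -4Y + 20.4 is linear with a = -4, b = 20.4.
sd(Y) = √441 = 21.
sd(M) = |a|·sd(Y) = |-4|·21 = 84.
mean of M = a·mean of Y + b = (-4)·39 + 20.4 = -135.6.

sd(M) = 84, mean of M = -135.6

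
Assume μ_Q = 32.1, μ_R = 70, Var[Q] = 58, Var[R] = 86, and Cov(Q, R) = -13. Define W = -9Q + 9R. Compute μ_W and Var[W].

μ_W = 341.1, Var[W] = 13770

μ_W = (-9)·μ_Q + 9·μ_R = (-9)·32.1 + 9·70 = 341.1.
Var[W] = a²·Var[Q] + b²·Var[R] + 2ab·Cov(Q, R) with a = -9, b = 9.
= (-9)²·58 + 9²·86 + 2·(-9)·9·(-13)
= 4698 + 6966 + 2106 = 13770.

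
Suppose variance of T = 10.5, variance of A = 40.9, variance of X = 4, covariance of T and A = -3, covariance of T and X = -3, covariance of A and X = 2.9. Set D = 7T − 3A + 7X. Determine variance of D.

variance of D = 788.8

variance of D = a²·variance of T + b²·variance of A + c²·variance of X + 2ab·covariance of T and A + 2ac·covariance of T and X + 2bc·covariance of A and X, with a = 7, b = -3, c = 7.
= 514.5 + 368.1 + 196 + 126 + (-294) + (-121.8)
= 788.8.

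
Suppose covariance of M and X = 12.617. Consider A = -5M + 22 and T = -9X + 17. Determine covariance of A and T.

covariance of A and T = a·c·covariance of M and X = (-5)·(-9)·12.617 = 567.765. Additive constants drop out.

covariance of A and T = 567.765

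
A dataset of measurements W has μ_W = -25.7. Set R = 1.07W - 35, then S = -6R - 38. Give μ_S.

μ_R = 1.07·(-25.7) + (-35) = -62.499.
μ_S = (-6)·(-62.499) + (-38) = 336.994.

μ_S = 336.994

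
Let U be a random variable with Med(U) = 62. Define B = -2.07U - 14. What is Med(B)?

Med(B) = -142.34

A linear map preserves order up to sign, so Med(B) = a·Med(U) + b = (-2.07)·62 + (-14) = -142.34.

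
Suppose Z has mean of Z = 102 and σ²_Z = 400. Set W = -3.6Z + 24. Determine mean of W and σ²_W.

W = -3.6Z + 24 is linear with a = -3.6, b = 24.
mean of W = a·mean of Z + b = (-3.6)·102 + 24 = -343.2.
σ²_W = a²·σ²_Z = (-3.6)²·400 = 5184 (the additive constant 24 does not affect variance).

mean of W = -343.2, σ²_W = 5184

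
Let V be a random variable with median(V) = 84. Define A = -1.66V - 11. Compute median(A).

A linear map preserves order up to sign, so median(A) = a·median(V) + b = (-1.66)·84 + (-11) = -150.44.

median(A) = -150.44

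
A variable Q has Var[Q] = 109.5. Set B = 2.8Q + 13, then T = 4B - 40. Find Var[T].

Var[T] = 13735.68

Var[B] = 2.8²·109.5 = 858.48.
Var[T] = 4²·858.48 = 13735.68.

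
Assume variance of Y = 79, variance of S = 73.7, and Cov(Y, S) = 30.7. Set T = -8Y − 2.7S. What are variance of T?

variance of T = a²·variance of Y + b²·variance of S + 2ab·Cov(Y, S) with a = -8, b = -2.7.
= (-8)²·79 + (-2.7)²·73.7 + 2·(-8)·(-2.7)·30.7
= 5056 + 537.273 + 1326.24 = 6919.513.

variance of T = 6919.513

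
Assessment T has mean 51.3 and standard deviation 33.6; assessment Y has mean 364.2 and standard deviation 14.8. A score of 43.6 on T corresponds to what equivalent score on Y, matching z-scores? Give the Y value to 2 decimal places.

z = (43.6 − 51.3)/33.6 ≈ -0.2292.
Y = 364.2 + z·14.8 = 364.2 + (43.6 − 51.3)·14.8/33.6 ≈ 360.81.

Y = 360.81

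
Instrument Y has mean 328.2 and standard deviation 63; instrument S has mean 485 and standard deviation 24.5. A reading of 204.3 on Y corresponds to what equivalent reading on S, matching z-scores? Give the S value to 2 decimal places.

z = (204.3 − 328.2)/63 ≈ -1.9667.
S = 485 + z·24.5 = 485 + (204.3 − 328.2)·24.5/63 ≈ 436.82.

S = 436.82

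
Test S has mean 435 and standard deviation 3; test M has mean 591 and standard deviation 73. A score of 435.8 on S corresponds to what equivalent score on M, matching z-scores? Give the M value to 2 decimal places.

z = (435.8 − 435)/3 ≈ 0.2667.
M = 591 + z·73 = 591 + (435.8 − 435)·73/3 ≈ 610.47.

M = 610.47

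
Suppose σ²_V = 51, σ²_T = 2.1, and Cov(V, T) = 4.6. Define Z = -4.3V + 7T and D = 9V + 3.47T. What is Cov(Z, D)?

Cov(Z, D) = -1701.5276

By bilinearity, Cov(Z, D) = ac·σ²_V + bd·σ²_T + (ad+bc)·Cov(V, T), with a=-4.3, b=7, c=9, d=3.47.
ac·σ²_V = (-4.3)·9·51 = -1973.7
bd·σ²_T = 7·3.47·2.1 = 51.009
(ad+bc)·Cov(V, T) = (48.079)·4.6 = 221.1634
Cov(Z, D) = -1973.7 + 51.009 + 221.1634 = -1701.5276.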